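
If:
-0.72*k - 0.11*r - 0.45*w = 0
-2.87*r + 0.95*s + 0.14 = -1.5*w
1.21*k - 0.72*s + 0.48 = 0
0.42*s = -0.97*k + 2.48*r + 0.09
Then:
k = 0.18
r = 0.20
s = 0.96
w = -0.33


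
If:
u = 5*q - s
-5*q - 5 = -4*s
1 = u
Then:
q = 3/5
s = 2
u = 1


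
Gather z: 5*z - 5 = 5*z - 5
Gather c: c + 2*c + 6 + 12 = 3*c + 18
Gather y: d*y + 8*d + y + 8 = 8*d + y*(d + 1) + 8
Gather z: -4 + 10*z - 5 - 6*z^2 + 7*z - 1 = -6*z^2 + 17*z - 10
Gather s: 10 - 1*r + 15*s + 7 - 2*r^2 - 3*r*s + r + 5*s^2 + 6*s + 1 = -2*r^2 + 5*s^2 + s*(21 - 3*r) + 18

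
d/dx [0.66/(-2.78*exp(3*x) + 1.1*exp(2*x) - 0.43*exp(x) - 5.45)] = (5.5044*exp(2*x) - 1.452*exp(x) + 0.2838)*exp(x)/(2.78*exp(3*x) - 1.1*exp(2*x) + 0.43*exp(x) + 5.45)^2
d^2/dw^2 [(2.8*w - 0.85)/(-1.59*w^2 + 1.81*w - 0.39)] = (-(2.8*w - 0.85)*(3.18*w - 1.81)*(6.36*w - 3.62) + (26.712*w - 12.839)*(1.59*w^2 - 1.81*w + 0.39))/(1.59*w^2 - 1.81*w + 0.39)^3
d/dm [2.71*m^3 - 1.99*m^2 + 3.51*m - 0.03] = 8.13*m^2 - 3.98*m + 3.51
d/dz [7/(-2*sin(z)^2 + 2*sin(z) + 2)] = 7*(2*sin(z) - 1)*cos(z)/(2*(sin(z) + cos(z)^2)^2)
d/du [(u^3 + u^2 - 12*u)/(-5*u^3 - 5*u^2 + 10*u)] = 2*(-2*u - 1)/(u^4 + 2*u^3 - 3*u^2 - 4*u + 4)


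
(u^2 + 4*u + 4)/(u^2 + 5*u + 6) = (u + 2)/(u + 3)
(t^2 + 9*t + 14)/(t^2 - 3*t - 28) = (t^2 + 9*t + 14)/(t^2 - 3*t - 28)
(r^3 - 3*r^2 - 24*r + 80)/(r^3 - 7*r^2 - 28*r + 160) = (r - 4)/(r - 8)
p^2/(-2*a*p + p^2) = p/(-2*a + p)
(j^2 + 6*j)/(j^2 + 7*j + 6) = j/(j + 1)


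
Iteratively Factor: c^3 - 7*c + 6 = (c + 3)*(c^2 - 3*c + 2) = (c - 2)*(c + 3)*(c - 1)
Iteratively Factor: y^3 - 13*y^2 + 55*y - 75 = (y - 3)*(y^2 - 10*y + 25) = (y - 5)*(y - 3)*(y - 5)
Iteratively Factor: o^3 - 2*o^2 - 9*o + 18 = (o - 3)*(o^2 + o - 6) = (o - 3)*(o + 3)*(o - 2)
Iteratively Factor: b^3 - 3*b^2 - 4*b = (b - 4)*(b^2 + b) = b*(b - 4)*(b + 1)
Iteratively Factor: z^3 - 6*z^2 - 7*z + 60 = (z + 3)*(z^2 - 9*z + 20) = (z - 5)*(z + 3)*(z - 4)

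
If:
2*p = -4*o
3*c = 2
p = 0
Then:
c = 2/3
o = 0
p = 0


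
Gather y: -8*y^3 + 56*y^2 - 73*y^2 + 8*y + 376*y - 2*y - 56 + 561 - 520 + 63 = -8*y^3 - 17*y^2 + 382*y + 48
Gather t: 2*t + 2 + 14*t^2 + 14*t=14*t^2 + 16*t + 2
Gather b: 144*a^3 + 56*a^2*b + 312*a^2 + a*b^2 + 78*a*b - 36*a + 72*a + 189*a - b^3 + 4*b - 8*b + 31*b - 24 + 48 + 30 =144*a^3 + 312*a^2 + a*b^2 + 225*a - b^3 + b*(56*a^2 + 78*a + 27) + 54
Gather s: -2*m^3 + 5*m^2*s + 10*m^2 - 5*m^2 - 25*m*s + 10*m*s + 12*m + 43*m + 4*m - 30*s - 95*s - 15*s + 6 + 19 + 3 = -2*m^3 + 5*m^2 + 59*m + s*(5*m^2 - 15*m - 140) + 28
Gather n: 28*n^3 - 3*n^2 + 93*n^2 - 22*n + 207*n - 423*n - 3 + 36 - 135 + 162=28*n^3 + 90*n^2 - 238*n + 60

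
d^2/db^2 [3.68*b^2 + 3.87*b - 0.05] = 7.36000000000000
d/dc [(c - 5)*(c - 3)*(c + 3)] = 3*c^2 - 10*c - 9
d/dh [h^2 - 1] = 2*h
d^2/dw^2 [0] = 0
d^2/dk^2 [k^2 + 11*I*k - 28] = 2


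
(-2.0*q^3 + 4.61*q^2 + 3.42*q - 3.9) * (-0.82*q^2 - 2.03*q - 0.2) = 1.64*q^5 + 0.279799999999999*q^4 - 11.7627*q^3 - 4.6666*q^2 + 7.233*q + 0.78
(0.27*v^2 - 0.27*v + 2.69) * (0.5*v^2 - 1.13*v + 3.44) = 0.135*v^4 - 0.4401*v^3 + 2.5789*v^2 - 3.9685*v + 9.2536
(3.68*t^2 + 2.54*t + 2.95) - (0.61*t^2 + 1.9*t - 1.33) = 3.07*t^2 + 0.64*t + 4.28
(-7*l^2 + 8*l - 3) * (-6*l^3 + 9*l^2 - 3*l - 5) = 42*l^5 - 111*l^4 + 111*l^3 - 16*l^2 - 31*l + 15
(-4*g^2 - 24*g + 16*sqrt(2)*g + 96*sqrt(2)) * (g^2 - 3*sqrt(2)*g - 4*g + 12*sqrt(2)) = -4*g^4 - 8*g^3 + 28*sqrt(2)*g^3 + 56*sqrt(2)*g^2 - 672*sqrt(2)*g - 192*g + 2304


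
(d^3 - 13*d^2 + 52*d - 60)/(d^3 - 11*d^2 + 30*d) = (d - 2)/d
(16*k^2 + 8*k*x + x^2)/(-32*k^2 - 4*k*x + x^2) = (4*k + x)/(-8*k + x)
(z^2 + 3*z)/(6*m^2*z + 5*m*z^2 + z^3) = (z + 3)/(6*m^2 + 5*m*z + z^2)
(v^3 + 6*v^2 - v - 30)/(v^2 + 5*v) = v + 1 - 6/v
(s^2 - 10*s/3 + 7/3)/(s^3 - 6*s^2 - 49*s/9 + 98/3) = 3*(s - 1)/(3*s^2 - 11*s - 42)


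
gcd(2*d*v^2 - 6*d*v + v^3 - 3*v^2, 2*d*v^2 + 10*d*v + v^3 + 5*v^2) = 2*d*v + v^2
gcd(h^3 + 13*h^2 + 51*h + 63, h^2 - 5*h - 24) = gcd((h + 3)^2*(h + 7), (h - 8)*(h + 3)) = h + 3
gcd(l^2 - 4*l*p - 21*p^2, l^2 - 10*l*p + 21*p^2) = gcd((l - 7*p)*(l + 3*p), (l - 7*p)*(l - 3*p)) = -l + 7*p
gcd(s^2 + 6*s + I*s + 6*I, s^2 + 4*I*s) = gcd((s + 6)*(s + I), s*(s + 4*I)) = 1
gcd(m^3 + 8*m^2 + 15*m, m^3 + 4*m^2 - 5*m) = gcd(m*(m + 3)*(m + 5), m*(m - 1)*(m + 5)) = m^2 + 5*m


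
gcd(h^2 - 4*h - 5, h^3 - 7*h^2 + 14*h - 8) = 1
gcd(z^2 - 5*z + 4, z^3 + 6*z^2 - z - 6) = z - 1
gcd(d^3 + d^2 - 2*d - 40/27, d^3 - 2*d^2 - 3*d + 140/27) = d^2 + d/3 - 20/9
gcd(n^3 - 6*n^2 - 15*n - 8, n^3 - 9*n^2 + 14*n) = 1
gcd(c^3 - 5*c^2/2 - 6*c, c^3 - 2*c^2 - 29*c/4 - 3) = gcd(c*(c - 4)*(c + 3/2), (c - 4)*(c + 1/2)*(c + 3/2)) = c^2 - 5*c/2 - 6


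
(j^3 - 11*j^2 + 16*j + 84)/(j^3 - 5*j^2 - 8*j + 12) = (j - 7)/(j - 1)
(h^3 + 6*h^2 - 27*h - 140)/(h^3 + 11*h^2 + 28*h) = (h - 5)/h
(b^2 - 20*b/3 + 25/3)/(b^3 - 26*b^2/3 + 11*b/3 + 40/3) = (b - 5)/(b^2 - 7*b - 8)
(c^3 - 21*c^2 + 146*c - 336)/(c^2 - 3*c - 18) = (c^2 - 15*c + 56)/(c + 3)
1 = 1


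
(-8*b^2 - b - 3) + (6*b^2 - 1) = -2*b^2 - b - 4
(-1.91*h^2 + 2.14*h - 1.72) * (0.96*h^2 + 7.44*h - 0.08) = -1.8336*h^4 - 12.156*h^3 + 14.4232*h^2 - 12.968*h + 0.1376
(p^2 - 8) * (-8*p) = -8*p^3 + 64*p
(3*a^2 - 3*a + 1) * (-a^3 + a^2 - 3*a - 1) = -3*a^5 + 6*a^4 - 13*a^3 + 7*a^2 - 1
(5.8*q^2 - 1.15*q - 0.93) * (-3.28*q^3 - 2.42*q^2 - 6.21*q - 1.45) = -19.024*q^5 - 10.264*q^4 - 30.1846*q^3 + 0.9821*q^2 + 7.4428*q + 1.3485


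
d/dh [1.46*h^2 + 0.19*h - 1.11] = 2.92*h + 0.19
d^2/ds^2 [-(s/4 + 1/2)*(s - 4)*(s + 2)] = -3*s/2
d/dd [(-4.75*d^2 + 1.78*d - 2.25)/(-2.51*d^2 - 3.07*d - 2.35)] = (19.0503*d^2 + 11.03*d - 11.0905)/(6.3001*d^4 + 15.4114*d^3 + 21.2219*d^2 + 14.429*d + 5.5225)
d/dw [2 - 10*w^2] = -20*w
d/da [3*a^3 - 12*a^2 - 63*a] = 9*a^2 - 24*a - 63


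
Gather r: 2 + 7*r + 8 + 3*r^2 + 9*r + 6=3*r^2 + 16*r + 16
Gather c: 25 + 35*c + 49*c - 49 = 84*c - 24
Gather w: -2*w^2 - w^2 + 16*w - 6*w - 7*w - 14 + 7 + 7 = -3*w^2 + 3*w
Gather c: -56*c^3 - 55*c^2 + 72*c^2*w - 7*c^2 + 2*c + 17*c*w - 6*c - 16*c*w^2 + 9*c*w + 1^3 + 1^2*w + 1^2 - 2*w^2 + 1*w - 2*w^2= -56*c^3 + c^2*(72*w - 62) + c*(-16*w^2 + 26*w - 4) - 4*w^2 + 2*w + 2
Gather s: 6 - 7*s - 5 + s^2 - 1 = s^2 - 7*s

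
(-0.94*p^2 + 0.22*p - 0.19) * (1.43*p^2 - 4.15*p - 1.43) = -1.3442*p^4 + 4.2156*p^3 + 0.1595*p^2 + 0.4739*p + 0.2717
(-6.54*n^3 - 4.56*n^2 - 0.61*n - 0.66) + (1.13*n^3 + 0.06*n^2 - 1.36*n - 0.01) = -5.41*n^3 - 4.5*n^2 - 1.97*n - 0.67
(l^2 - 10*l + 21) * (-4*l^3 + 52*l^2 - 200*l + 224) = -4*l^5 + 92*l^4 - 804*l^3 + 3316*l^2 - 6440*l + 4704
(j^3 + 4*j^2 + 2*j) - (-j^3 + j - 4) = 2*j^3 + 4*j^2 + j + 4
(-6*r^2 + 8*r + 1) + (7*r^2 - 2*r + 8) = r^2 + 6*r + 9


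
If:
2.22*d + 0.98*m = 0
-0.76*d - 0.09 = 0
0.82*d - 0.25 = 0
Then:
No Solution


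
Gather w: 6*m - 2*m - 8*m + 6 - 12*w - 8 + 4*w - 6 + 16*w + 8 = -4*m + 8*w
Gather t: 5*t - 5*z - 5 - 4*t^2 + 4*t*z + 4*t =-4*t^2 + t*(4*z + 9) - 5*z - 5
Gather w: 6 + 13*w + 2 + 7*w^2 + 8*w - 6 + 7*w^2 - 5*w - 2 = 14*w^2 + 16*w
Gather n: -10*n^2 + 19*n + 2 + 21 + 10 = -10*n^2 + 19*n + 33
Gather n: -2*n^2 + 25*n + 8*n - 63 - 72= -2*n^2 + 33*n - 135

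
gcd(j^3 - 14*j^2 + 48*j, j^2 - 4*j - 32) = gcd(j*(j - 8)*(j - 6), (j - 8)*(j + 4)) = j - 8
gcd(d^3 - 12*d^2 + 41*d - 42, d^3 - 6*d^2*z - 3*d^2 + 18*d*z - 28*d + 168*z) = d - 7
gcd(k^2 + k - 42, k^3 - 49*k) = k + 7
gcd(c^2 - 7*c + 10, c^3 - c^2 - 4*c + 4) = c - 2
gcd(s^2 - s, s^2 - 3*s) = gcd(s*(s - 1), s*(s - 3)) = s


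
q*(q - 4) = q^2 - 4*q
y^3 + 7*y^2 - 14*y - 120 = (y - 4)*(y + 5)*(y + 6)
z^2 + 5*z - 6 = (z - 1)*(z + 6)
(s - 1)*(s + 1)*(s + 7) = s^3 + 7*s^2 - s - 7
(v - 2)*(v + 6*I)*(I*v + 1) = I*v^3 - 5*v^2 - 2*I*v^2 + 10*v + 6*I*v - 12*I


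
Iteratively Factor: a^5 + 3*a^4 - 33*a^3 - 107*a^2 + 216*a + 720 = (a - 5)*(a^4 + 8*a^3 + 7*a^2 - 72*a - 144) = (a - 5)*(a + 4)*(a^3 + 4*a^2 - 9*a - 36) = (a - 5)*(a + 4)^2*(a^2 - 9) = (a - 5)*(a - 3)*(a + 4)^2*(a + 3)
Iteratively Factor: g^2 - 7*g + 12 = (g - 4)*(g - 3)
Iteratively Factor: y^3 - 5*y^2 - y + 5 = (y + 1)*(y^2 - 6*y + 5) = (y - 5)*(y + 1)*(y - 1)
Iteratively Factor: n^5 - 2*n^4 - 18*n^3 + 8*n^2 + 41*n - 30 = (n + 2)*(n^4 - 4*n^3 - 10*n^2 + 28*n - 15) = (n + 2)*(n + 3)*(n^3 - 7*n^2 + 11*n - 5) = (n - 1)*(n + 2)*(n + 3)*(n^2 - 6*n + 5) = (n - 1)^2*(n + 2)*(n + 3)*(n - 5)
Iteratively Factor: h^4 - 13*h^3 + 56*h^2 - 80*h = (h - 5)*(h^3 - 8*h^2 + 16*h) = h*(h - 5)*(h^2 - 8*h + 16) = h*(h - 5)*(h - 4)*(h - 4)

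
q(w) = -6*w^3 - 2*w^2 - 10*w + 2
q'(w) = -18*w^2 - 4*w - 10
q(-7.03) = 2058.03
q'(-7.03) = -871.46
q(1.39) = -31.88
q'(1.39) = -50.34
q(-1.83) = 50.37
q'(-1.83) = -62.96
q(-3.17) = 204.73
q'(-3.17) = -178.20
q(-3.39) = 246.67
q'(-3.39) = -203.30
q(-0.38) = 5.84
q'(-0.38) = -11.08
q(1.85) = -61.33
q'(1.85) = -79.00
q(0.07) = 1.29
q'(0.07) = -10.37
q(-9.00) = 4304.00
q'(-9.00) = -1432.00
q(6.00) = -1426.00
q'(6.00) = -682.00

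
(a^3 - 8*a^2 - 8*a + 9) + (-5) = a^3 - 8*a^2 - 8*a + 4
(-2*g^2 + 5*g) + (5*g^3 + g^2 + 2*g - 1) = 5*g^3 - g^2 + 7*g - 1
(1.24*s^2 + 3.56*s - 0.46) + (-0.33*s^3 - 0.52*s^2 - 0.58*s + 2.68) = -0.33*s^3 + 0.72*s^2 + 2.98*s + 2.22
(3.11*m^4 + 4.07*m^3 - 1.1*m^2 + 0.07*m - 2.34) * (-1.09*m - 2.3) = -3.3899*m^5 - 11.5893*m^4 - 8.162*m^3 + 2.4537*m^2 + 2.3896*m + 5.382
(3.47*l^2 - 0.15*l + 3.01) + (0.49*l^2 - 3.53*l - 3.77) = 3.96*l^2 - 3.68*l - 0.76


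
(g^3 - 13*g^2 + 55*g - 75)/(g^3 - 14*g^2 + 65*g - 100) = (g - 3)/(g - 4)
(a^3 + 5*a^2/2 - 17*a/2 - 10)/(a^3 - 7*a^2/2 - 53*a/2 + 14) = (2*a^2 - 3*a - 5)/(2*a^2 - 15*a + 7)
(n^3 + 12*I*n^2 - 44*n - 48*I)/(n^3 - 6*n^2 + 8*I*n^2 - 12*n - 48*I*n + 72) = (n + 4*I)/(n - 6)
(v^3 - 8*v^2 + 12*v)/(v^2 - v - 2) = v*(v - 6)/(v + 1)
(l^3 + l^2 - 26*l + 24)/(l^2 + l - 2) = (l^2 + 2*l - 24)/(l + 2)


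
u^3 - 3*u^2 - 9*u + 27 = (u - 3)^2*(u + 3)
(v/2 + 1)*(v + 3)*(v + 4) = v^3/2 + 9*v^2/2 + 13*v + 12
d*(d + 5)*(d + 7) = d^3 + 12*d^2 + 35*d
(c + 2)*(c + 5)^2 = c^3 + 12*c^2 + 45*c + 50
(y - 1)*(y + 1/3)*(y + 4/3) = y^3 + 2*y^2/3 - 11*y/9 - 4/9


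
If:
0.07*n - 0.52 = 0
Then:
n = 7.43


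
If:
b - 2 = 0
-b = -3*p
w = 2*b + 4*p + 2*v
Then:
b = 2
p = 2/3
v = w/2 - 10/3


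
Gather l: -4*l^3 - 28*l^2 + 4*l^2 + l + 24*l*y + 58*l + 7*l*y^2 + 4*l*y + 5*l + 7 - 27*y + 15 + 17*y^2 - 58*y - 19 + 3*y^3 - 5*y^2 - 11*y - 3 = -4*l^3 - 24*l^2 + l*(7*y^2 + 28*y + 64) + 3*y^3 + 12*y^2 - 96*y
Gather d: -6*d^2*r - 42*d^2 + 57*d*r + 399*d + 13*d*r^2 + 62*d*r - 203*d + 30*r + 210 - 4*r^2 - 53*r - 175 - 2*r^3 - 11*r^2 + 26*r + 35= d^2*(-6*r - 42) + d*(13*r^2 + 119*r + 196) - 2*r^3 - 15*r^2 + 3*r + 70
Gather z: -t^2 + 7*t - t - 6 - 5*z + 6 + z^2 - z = -t^2 + 6*t + z^2 - 6*z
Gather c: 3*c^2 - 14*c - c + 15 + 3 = 3*c^2 - 15*c + 18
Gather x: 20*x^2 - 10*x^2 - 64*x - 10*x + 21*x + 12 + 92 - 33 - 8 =10*x^2 - 53*x + 63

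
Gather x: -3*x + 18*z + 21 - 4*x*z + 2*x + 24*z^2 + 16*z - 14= x*(-4*z - 1) + 24*z^2 + 34*z + 7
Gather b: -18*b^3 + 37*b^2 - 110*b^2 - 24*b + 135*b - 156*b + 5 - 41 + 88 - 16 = -18*b^3 - 73*b^2 - 45*b + 36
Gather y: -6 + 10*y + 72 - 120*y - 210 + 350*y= 240*y - 144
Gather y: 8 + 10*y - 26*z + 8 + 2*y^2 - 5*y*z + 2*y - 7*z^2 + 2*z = 2*y^2 + y*(12 - 5*z) - 7*z^2 - 24*z + 16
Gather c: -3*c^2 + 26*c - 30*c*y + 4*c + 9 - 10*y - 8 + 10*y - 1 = -3*c^2 + c*(30 - 30*y)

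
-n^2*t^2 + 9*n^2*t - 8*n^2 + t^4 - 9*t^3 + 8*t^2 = (-n + t)*(n + t)*(t - 8)*(t - 1)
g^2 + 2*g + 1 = (g + 1)^2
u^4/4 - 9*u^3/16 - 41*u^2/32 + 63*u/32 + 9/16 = (u/4 + 1/2)*(u - 3)*(u - 3/2)*(u + 1/4)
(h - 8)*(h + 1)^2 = h^3 - 6*h^2 - 15*h - 8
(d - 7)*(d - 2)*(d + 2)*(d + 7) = d^4 - 53*d^2 + 196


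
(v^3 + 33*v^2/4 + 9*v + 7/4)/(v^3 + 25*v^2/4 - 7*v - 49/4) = (4*v + 1)/(4*v - 7)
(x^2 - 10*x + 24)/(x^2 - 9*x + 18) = (x - 4)/(x - 3)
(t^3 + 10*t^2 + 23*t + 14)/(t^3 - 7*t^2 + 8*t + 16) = (t^2 + 9*t + 14)/(t^2 - 8*t + 16)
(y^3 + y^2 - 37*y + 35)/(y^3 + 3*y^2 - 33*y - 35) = (y - 1)/(y + 1)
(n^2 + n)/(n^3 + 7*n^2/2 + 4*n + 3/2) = 2*n/(2*n^2 + 5*n + 3)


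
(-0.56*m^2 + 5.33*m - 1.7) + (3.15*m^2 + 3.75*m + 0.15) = 2.59*m^2 + 9.08*m - 1.55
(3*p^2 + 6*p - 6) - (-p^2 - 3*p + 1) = 4*p^2 + 9*p - 7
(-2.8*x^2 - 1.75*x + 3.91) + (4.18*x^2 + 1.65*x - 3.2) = 1.38*x^2 - 0.1*x + 0.71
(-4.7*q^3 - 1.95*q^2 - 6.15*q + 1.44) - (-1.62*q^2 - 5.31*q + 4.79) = -4.7*q^3 - 0.33*q^2 - 0.840000000000001*q - 3.35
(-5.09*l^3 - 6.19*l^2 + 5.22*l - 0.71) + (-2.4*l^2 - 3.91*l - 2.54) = -5.09*l^3 - 8.59*l^2 + 1.31*l - 3.25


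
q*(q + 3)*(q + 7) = q^3 + 10*q^2 + 21*q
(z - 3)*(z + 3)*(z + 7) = z^3 + 7*z^2 - 9*z - 63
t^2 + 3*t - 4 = (t - 1)*(t + 4)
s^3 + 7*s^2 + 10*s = s*(s + 2)*(s + 5)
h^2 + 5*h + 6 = (h + 2)*(h + 3)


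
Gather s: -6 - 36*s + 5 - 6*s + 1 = -42*s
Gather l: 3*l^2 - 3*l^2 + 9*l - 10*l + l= 0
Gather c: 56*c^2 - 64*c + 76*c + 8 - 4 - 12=56*c^2 + 12*c - 8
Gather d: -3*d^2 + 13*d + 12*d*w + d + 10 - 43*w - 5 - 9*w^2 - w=-3*d^2 + d*(12*w + 14) - 9*w^2 - 44*w + 5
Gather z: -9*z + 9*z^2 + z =9*z^2 - 8*z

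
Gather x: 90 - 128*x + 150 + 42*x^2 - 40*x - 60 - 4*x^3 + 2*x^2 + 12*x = -4*x^3 + 44*x^2 - 156*x + 180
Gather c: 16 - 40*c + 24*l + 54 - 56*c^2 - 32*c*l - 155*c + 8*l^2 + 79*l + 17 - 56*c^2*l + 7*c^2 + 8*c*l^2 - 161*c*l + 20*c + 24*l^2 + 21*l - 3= c^2*(-56*l - 49) + c*(8*l^2 - 193*l - 175) + 32*l^2 + 124*l + 84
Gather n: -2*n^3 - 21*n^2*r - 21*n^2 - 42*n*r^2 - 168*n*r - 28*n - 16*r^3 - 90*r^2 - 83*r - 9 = -2*n^3 + n^2*(-21*r - 21) + n*(-42*r^2 - 168*r - 28) - 16*r^3 - 90*r^2 - 83*r - 9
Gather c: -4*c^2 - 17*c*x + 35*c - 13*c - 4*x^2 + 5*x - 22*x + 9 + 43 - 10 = -4*c^2 + c*(22 - 17*x) - 4*x^2 - 17*x + 42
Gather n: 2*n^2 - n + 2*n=2*n^2 + n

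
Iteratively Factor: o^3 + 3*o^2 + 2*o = (o)*(o^2 + 3*o + 2) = o*(o + 2)*(o + 1)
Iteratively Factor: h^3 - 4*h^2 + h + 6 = (h - 3)*(h^2 - h - 2) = (h - 3)*(h - 2)*(h + 1)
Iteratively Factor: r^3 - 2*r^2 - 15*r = (r - 5)*(r^2 + 3*r) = r*(r - 5)*(r + 3)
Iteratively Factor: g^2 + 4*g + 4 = (g + 2)*(g + 2)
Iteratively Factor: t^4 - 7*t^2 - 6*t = (t - 3)*(t^3 + 3*t^2 + 2*t) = (t - 3)*(t + 2)*(t^2 + t) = t*(t - 3)*(t + 2)*(t + 1)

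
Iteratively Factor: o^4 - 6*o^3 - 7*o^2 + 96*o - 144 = (o - 3)*(o^3 - 3*o^2 - 16*o + 48) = (o - 4)*(o - 3)*(o^2 + o - 12) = (o - 4)*(o - 3)*(o + 4)*(o - 3)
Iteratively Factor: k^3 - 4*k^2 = (k)*(k^2 - 4*k) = k*(k - 4)*(k)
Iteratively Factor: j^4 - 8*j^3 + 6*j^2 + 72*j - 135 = (j - 5)*(j^3 - 3*j^2 - 9*j + 27) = (j - 5)*(j - 3)*(j^2 - 9) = (j - 5)*(j - 3)^2*(j + 3)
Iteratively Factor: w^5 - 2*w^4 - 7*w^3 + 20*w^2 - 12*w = (w - 2)*(w^4 - 7*w^2 + 6*w) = (w - 2)^2*(w^3 + 2*w^2 - 3*w) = (w - 2)^2*(w + 3)*(w^2 - w) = w*(w - 2)^2*(w + 3)*(w - 1)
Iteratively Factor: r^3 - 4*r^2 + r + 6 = (r + 1)*(r^2 - 5*r + 6) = (r - 2)*(r + 1)*(r - 3)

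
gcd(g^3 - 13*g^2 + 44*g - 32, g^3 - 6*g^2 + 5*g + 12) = g - 4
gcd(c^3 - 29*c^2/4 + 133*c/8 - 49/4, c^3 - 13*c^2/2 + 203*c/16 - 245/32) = c^2 - 21*c/4 + 49/8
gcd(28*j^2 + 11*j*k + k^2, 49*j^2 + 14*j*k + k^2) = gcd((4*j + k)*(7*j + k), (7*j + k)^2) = 7*j + k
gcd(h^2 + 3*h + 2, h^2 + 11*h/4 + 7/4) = h + 1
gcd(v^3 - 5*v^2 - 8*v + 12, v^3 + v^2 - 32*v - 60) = v^2 - 4*v - 12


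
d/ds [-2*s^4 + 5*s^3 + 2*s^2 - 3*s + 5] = -8*s^3 + 15*s^2 + 4*s - 3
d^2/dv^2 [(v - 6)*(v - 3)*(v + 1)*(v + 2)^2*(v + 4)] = 30*v^4 - 420*v^2 - 324*v + 392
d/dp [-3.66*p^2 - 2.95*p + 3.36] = -7.32*p - 2.95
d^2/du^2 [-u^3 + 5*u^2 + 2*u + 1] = 10 - 6*u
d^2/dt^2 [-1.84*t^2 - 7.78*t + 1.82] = -3.68000000000000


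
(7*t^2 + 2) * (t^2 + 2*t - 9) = 7*t^4 + 14*t^3 - 61*t^2 + 4*t - 18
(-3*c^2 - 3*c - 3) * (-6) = 18*c^2 + 18*c + 18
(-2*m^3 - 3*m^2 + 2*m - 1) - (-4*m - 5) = -2*m^3 - 3*m^2 + 6*m + 4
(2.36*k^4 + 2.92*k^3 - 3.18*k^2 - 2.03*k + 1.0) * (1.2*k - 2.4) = 2.832*k^5 - 2.16*k^4 - 10.824*k^3 + 5.196*k^2 + 6.072*k - 2.4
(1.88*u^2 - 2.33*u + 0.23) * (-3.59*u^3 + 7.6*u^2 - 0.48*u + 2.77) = -6.7492*u^5 + 22.6527*u^4 - 19.4361*u^3 + 8.074*u^2 - 6.5645*u + 0.6371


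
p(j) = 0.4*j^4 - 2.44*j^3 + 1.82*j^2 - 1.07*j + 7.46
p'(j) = 1.6*j^3 - 7.32*j^2 + 3.64*j - 1.07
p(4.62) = -17.01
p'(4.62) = 17.28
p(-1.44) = 21.78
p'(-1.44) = -26.27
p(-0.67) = 9.81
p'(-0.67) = -7.28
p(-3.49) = 196.42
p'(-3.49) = -170.95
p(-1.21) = 16.60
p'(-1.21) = -19.03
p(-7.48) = 2390.63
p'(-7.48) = -1107.47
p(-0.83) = 11.19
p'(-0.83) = -10.05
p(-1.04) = 13.75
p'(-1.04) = -14.57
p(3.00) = -12.85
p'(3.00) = -12.83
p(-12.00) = 12793.10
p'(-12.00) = -3863.63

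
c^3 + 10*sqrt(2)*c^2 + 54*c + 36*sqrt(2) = (c + sqrt(2))*(c + 3*sqrt(2))*(c + 6*sqrt(2))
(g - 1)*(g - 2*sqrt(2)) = g^2 - 2*sqrt(2)*g - g + 2*sqrt(2)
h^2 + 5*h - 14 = (h - 2)*(h + 7)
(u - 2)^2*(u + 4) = u^3 - 12*u + 16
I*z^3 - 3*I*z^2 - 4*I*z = z*(z - 4)*(I*z + I)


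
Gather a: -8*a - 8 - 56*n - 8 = -8*a - 56*n - 16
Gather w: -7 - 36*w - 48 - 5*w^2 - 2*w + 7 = -5*w^2 - 38*w - 48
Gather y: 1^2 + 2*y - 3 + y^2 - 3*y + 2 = y^2 - y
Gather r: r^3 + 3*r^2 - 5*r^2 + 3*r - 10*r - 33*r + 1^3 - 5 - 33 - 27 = r^3 - 2*r^2 - 40*r - 64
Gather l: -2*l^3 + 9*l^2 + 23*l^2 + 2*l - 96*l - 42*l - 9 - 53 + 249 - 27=-2*l^3 + 32*l^2 - 136*l + 160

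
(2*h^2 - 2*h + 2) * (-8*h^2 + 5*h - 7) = -16*h^4 + 26*h^3 - 40*h^2 + 24*h - 14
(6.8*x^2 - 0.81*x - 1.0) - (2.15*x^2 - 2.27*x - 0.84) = 4.65*x^2 + 1.46*x - 0.16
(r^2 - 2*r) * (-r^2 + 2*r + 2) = -r^4 + 4*r^3 - 2*r^2 - 4*r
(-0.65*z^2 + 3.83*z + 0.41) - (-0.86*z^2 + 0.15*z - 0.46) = 0.21*z^2 + 3.68*z + 0.87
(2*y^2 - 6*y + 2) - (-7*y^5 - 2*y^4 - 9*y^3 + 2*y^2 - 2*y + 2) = 7*y^5 + 2*y^4 + 9*y^3 - 4*y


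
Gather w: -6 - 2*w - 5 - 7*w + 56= 45 - 9*w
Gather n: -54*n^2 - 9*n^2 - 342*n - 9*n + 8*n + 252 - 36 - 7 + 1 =-63*n^2 - 343*n + 210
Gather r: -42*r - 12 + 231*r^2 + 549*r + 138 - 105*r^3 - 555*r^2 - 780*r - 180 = -105*r^3 - 324*r^2 - 273*r - 54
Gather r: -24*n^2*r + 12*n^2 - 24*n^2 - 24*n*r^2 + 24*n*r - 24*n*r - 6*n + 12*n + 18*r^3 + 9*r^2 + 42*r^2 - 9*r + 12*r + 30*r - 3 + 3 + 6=-12*n^2 + 6*n + 18*r^3 + r^2*(51 - 24*n) + r*(33 - 24*n^2) + 6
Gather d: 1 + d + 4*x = d + 4*x + 1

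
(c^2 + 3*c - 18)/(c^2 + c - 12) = (c + 6)/(c + 4)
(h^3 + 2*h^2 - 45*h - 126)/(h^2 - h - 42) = h + 3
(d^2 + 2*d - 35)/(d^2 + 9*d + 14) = (d - 5)/(d + 2)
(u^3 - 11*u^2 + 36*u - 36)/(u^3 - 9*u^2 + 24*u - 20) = (u^2 - 9*u + 18)/(u^2 - 7*u + 10)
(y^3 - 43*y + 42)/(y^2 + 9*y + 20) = (y^3 - 43*y + 42)/(y^2 + 9*y + 20)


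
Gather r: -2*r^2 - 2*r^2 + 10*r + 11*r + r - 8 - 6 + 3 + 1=-4*r^2 + 22*r - 10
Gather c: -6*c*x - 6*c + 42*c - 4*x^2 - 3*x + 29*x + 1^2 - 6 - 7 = c*(36 - 6*x) - 4*x^2 + 26*x - 12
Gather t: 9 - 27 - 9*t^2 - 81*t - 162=-9*t^2 - 81*t - 180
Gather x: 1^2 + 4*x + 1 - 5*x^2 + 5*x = -5*x^2 + 9*x + 2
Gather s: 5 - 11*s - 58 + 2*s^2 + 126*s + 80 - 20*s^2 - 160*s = -18*s^2 - 45*s + 27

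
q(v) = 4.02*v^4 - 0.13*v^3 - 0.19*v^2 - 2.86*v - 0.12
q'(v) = 16.08*v^3 - 0.39*v^2 - 0.38*v - 2.86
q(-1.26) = 13.57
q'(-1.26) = -35.17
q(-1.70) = 38.41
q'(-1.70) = -82.34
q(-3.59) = 681.45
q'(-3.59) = -750.52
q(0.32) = -1.02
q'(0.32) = -2.49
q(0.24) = -0.81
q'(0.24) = -2.75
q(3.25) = 432.61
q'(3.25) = 543.78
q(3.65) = 694.09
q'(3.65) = 772.48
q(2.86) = 256.07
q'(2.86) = 369.03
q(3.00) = 311.70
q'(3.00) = 426.65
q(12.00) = 83072.28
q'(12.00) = 27722.66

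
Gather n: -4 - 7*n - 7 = -7*n - 11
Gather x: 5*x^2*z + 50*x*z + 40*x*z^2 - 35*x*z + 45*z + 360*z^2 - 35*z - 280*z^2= 5*x^2*z + x*(40*z^2 + 15*z) + 80*z^2 + 10*z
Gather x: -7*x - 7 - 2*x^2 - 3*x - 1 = -2*x^2 - 10*x - 8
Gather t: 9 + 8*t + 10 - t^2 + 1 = -t^2 + 8*t + 20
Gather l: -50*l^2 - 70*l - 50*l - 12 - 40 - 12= -50*l^2 - 120*l - 64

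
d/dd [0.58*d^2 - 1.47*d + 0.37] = 1.16*d - 1.47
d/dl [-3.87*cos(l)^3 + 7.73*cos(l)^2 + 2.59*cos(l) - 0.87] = (11.61*cos(l)^2 - 15.46*cos(l) - 2.59)*sin(l)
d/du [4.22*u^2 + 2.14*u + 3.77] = 8.44*u + 2.14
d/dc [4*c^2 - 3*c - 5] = 8*c - 3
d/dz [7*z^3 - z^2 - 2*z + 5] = 21*z^2 - 2*z - 2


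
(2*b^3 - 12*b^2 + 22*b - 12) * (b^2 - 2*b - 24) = 2*b^5 - 16*b^4 - 2*b^3 + 232*b^2 - 504*b + 288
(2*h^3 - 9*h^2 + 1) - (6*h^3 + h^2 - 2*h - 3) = -4*h^3 - 10*h^2 + 2*h + 4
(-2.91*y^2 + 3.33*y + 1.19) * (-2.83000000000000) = 8.2353*y^2 - 9.4239*y - 3.3677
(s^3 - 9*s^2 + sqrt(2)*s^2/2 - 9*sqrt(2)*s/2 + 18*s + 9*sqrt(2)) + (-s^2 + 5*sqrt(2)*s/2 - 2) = s^3 - 10*s^2 + sqrt(2)*s^2/2 - 2*sqrt(2)*s + 18*s - 2 + 9*sqrt(2)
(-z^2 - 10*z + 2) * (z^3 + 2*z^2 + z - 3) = -z^5 - 12*z^4 - 19*z^3 - 3*z^2 + 32*z - 6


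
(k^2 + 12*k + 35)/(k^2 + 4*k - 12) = (k^2 + 12*k + 35)/(k^2 + 4*k - 12)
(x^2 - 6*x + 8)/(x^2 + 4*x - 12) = (x - 4)/(x + 6)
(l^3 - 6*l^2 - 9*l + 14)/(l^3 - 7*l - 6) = (l^2 - 8*l + 7)/(l^2 - 2*l - 3)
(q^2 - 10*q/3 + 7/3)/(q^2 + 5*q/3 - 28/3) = (q - 1)/(q + 4)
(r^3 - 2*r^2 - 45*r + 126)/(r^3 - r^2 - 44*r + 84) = (r - 3)/(r - 2)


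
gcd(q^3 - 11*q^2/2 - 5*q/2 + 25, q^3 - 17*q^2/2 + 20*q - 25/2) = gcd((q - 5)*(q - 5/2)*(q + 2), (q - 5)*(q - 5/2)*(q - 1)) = q^2 - 15*q/2 + 25/2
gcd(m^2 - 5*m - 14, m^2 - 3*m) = 1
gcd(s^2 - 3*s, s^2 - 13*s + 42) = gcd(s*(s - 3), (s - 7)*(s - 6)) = 1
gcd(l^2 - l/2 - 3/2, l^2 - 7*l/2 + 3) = l - 3/2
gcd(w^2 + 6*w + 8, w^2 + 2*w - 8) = w + 4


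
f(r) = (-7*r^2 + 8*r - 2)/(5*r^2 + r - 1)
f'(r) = (8 - 14*r)/(5*r^2 + r - 1) + (-10*r - 1)*(-7*r^2 + 8*r - 2)/(5*r^2 + r - 1)^2 = (-47*r^2 + 34*r - 6)/(25*r^4 + 10*r^3 - 9*r^2 - 2*r + 1)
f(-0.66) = -19.94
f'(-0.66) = -182.29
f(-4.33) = -1.90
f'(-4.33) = -0.13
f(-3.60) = -2.02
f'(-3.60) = -0.20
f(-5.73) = -1.76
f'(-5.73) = -0.07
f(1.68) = -0.56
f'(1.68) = -0.37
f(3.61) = -0.95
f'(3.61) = -0.11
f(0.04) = 1.78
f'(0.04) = -5.20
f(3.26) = -0.91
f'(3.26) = -0.13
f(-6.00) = -1.75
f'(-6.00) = -0.06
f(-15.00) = -1.53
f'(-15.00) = -0.00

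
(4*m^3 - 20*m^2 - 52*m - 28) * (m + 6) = 4*m^4 + 4*m^3 - 172*m^2 - 340*m - 168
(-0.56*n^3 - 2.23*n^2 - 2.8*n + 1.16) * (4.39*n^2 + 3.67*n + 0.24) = -2.4584*n^5 - 11.8449*n^4 - 20.6105*n^3 - 5.7188*n^2 + 3.5852*n + 0.2784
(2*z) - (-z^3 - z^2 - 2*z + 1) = z^3 + z^2 + 4*z - 1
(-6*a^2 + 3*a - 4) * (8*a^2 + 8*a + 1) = -48*a^4 - 24*a^3 - 14*a^2 - 29*a - 4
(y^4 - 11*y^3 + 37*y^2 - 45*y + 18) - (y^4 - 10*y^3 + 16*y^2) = -y^3 + 21*y^2 - 45*y + 18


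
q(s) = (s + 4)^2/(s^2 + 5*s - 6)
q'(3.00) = -0.89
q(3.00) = 2.72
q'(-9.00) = 0.03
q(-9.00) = 0.83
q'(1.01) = -35714.27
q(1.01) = 358.06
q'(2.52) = -1.54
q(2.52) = 3.28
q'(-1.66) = -0.47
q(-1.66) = -0.47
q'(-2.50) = -0.24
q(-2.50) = -0.18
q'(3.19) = -0.74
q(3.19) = 2.57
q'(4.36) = -0.31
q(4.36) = 2.01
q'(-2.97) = -0.16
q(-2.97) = -0.09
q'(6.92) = -0.10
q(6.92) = 1.56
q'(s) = (-2*s - 5)*(s + 4)^2/(s^2 + 5*s - 6)^2 + (2*s + 8)/(s^2 + 5*s - 6)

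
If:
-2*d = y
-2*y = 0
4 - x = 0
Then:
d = 0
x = 4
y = 0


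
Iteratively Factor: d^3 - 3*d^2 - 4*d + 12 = (d + 2)*(d^2 - 5*d + 6) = (d - 3)*(d + 2)*(d - 2)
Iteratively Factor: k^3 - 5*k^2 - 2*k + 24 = (k - 4)*(k^2 - k - 6) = (k - 4)*(k - 3)*(k + 2)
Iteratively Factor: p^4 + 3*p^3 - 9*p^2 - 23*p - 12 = (p - 3)*(p^3 + 6*p^2 + 9*p + 4) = (p - 3)*(p + 1)*(p^2 + 5*p + 4) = (p - 3)*(p + 1)*(p + 4)*(p + 1)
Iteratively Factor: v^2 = (v)*(v)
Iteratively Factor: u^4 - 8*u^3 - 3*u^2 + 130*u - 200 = (u - 5)*(u^3 - 3*u^2 - 18*u + 40) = (u - 5)*(u + 4)*(u^2 - 7*u + 10) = (u - 5)^2*(u + 4)*(u - 2)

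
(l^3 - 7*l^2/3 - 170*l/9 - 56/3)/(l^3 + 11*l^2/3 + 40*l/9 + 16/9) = (3*l^2 - 11*l - 42)/(3*l^2 + 7*l + 4)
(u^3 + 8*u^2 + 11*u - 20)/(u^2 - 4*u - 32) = (u^2 + 4*u - 5)/(u - 8)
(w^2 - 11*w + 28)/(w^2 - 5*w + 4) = (w - 7)/(w - 1)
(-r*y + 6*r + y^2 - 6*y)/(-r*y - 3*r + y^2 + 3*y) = (y - 6)/(y + 3)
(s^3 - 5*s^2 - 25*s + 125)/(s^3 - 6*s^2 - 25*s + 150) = (s - 5)/(s - 6)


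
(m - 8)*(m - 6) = m^2 - 14*m + 48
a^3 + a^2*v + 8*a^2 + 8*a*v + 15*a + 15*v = (a + 3)*(a + 5)*(a + v)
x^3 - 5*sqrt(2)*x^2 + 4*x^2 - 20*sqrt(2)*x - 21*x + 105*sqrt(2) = (x - 3)*(x + 7)*(x - 5*sqrt(2))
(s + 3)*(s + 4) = s^2 + 7*s + 12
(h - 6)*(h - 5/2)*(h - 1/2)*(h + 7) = h^4 - 2*h^3 - 175*h^2/4 + 509*h/4 - 105/2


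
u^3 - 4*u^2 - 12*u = u*(u - 6)*(u + 2)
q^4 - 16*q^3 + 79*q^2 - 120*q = q*(q - 8)*(q - 5)*(q - 3)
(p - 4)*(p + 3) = p^2 - p - 12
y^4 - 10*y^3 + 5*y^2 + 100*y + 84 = (y - 7)*(y - 6)*(y + 1)*(y + 2)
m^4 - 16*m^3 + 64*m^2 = m^2*(m - 8)^2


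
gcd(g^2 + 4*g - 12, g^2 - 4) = g - 2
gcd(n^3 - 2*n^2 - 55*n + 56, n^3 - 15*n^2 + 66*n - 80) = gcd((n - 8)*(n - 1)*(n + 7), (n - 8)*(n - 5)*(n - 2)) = n - 8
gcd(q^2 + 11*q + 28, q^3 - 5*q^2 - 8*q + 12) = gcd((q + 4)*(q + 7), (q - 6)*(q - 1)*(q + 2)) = 1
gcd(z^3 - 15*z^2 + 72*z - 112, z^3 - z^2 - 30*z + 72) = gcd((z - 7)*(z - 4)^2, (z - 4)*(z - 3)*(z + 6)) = z - 4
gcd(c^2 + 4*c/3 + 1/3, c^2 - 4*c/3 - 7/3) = c + 1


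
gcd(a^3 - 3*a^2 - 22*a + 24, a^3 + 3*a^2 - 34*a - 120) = a^2 - 2*a - 24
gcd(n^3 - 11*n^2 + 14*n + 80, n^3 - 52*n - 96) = n^2 - 6*n - 16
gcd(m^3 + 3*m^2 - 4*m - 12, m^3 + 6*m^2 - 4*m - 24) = m^2 - 4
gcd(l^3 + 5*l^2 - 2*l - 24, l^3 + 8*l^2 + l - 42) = l^2 + l - 6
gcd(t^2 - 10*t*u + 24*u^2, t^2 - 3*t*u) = 1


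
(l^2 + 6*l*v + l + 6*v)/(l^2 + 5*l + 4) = (l + 6*v)/(l + 4)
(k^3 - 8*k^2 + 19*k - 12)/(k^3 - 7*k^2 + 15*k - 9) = (k - 4)/(k - 3)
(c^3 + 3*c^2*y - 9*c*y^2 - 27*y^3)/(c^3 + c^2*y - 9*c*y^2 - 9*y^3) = (c + 3*y)/(c + y)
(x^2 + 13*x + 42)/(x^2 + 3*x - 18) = (x + 7)/(x - 3)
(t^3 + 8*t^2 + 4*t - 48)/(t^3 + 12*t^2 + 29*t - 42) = (t^2 + 2*t - 8)/(t^2 + 6*t - 7)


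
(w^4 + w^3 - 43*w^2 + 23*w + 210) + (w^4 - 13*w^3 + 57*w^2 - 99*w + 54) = 2*w^4 - 12*w^3 + 14*w^2 - 76*w + 264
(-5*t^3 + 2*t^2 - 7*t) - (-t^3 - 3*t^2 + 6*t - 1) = -4*t^3 + 5*t^2 - 13*t + 1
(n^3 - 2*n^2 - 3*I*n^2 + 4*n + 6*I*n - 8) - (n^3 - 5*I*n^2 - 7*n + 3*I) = -2*n^2 + 2*I*n^2 + 11*n + 6*I*n - 8 - 3*I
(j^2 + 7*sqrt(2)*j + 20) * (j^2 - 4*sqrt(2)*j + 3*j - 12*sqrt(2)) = j^4 + 3*j^3 + 3*sqrt(2)*j^3 - 36*j^2 + 9*sqrt(2)*j^2 - 80*sqrt(2)*j - 108*j - 240*sqrt(2)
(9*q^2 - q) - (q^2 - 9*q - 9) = 8*q^2 + 8*q + 9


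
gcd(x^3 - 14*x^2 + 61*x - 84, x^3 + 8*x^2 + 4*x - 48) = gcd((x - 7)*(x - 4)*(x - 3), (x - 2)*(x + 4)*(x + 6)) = 1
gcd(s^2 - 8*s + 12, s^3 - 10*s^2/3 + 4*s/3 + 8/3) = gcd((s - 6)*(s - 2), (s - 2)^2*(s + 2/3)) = s - 2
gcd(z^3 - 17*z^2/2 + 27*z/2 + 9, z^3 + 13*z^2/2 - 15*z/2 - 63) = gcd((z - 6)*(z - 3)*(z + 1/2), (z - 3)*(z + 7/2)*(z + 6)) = z - 3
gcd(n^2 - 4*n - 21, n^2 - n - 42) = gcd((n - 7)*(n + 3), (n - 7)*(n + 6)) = n - 7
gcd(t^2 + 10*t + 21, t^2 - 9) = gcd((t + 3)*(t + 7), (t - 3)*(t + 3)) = t + 3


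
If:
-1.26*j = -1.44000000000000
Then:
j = 1.14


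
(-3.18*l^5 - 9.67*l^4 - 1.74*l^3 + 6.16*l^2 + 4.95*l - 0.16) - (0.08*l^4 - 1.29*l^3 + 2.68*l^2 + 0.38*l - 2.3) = -3.18*l^5 - 9.75*l^4 - 0.45*l^3 + 3.48*l^2 + 4.57*l + 2.14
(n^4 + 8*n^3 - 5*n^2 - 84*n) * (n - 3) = n^5 + 5*n^4 - 29*n^3 - 69*n^2 + 252*n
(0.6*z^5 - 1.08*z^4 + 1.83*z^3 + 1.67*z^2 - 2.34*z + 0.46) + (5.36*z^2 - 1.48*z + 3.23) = 0.6*z^5 - 1.08*z^4 + 1.83*z^3 + 7.03*z^2 - 3.82*z + 3.69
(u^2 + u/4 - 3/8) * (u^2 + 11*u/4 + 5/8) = u^4 + 3*u^3 + 15*u^2/16 - 7*u/8 - 15/64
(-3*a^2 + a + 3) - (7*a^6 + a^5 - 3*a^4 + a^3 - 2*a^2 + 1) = -7*a^6 - a^5 + 3*a^4 - a^3 - a^2 + a + 2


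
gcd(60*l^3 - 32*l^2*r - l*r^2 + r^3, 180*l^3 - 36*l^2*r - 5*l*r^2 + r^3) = -30*l^2 + l*r + r^2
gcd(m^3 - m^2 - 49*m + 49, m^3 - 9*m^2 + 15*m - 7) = m^2 - 8*m + 7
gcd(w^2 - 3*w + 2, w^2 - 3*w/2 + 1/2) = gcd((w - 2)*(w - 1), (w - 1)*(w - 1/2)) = w - 1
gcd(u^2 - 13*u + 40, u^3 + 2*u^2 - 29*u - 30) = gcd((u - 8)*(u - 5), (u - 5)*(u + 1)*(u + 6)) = u - 5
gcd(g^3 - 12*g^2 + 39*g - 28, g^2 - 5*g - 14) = g - 7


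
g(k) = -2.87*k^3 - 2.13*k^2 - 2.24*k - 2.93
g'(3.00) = -92.51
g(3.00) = -106.31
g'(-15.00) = -1875.59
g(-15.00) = 9237.67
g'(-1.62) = -17.93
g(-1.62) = 7.31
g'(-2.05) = -29.69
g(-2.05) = 17.44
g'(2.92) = -88.09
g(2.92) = -99.09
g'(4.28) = -178.19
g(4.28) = -276.55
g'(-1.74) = -20.90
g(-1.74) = 9.64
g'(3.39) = -115.63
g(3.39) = -146.81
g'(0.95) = -14.06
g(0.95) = -9.44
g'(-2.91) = -62.75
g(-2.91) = 56.27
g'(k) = -8.61*k^2 - 4.26*k - 2.24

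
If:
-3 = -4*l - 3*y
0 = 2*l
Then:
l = 0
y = 1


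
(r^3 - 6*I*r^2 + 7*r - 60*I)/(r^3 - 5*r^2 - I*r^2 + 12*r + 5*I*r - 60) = (r - 5*I)/(r - 5)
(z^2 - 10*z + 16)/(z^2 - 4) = (z - 8)/(z + 2)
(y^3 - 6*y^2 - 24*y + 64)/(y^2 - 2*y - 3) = (-y^3 + 6*y^2 + 24*y - 64)/(-y^2 + 2*y + 3)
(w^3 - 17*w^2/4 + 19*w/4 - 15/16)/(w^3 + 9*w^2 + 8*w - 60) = (16*w^3 - 68*w^2 + 76*w - 15)/(16*(w^3 + 9*w^2 + 8*w - 60))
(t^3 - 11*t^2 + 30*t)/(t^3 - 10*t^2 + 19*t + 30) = t/(t + 1)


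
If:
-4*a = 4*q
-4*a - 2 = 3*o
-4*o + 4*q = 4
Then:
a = 1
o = -2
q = -1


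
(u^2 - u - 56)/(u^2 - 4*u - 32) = (u + 7)/(u + 4)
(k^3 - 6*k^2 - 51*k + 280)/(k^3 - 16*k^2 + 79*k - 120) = (k + 7)/(k - 3)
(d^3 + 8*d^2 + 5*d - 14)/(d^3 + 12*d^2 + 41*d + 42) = (d - 1)/(d + 3)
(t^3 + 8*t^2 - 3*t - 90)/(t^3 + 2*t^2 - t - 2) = (t^3 + 8*t^2 - 3*t - 90)/(t^3 + 2*t^2 - t - 2)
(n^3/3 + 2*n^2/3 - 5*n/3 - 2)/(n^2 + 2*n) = (n^3 + 2*n^2 - 5*n - 6)/(3*n*(n + 2))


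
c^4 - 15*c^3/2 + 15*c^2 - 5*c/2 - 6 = (c - 4)*(c - 3)*(c - 1)*(c + 1/2)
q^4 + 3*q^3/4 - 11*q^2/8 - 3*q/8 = q*(q - 1)*(q + 1/4)*(q + 3/2)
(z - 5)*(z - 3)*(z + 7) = z^3 - z^2 - 41*z + 105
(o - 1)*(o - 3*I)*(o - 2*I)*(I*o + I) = I*o^4 + 5*o^3 - 7*I*o^2 - 5*o + 6*I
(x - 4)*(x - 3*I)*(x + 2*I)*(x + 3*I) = x^4 - 4*x^3 + 2*I*x^3 + 9*x^2 - 8*I*x^2 - 36*x + 18*I*x - 72*I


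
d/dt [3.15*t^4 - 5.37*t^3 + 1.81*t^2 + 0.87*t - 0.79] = 12.6*t^3 - 16.11*t^2 + 3.62*t + 0.87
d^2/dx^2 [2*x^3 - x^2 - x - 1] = 12*x - 2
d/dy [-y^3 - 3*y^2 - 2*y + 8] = -3*y^2 - 6*y - 2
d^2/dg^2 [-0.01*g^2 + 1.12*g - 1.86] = -0.0200000000000000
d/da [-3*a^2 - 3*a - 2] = -6*a - 3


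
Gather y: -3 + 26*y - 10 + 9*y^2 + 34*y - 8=9*y^2 + 60*y - 21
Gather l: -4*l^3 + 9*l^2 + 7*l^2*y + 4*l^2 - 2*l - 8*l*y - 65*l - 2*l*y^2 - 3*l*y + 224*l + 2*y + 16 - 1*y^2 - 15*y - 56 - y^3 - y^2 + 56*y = -4*l^3 + l^2*(7*y + 13) + l*(-2*y^2 - 11*y + 157) - y^3 - 2*y^2 + 43*y - 40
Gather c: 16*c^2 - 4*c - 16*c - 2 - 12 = 16*c^2 - 20*c - 14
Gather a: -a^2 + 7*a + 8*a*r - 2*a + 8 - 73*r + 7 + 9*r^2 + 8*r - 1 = -a^2 + a*(8*r + 5) + 9*r^2 - 65*r + 14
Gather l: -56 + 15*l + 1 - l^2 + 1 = -l^2 + 15*l - 54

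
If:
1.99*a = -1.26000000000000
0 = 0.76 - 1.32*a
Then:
No Solution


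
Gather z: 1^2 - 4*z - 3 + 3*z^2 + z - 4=3*z^2 - 3*z - 6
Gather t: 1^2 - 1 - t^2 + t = -t^2 + t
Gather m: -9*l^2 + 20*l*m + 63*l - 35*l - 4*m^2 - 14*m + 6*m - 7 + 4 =-9*l^2 + 28*l - 4*m^2 + m*(20*l - 8) - 3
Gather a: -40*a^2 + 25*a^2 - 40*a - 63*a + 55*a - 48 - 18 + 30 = -15*a^2 - 48*a - 36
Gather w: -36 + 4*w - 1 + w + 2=5*w - 35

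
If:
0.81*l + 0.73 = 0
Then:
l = -0.90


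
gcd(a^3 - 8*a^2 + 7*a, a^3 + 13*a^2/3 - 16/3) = a - 1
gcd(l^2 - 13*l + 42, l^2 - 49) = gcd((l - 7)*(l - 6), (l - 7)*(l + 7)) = l - 7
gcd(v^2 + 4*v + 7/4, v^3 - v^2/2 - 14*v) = v + 7/2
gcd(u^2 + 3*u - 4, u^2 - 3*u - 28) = u + 4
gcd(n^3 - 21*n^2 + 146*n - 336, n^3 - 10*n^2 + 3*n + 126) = n^2 - 13*n + 42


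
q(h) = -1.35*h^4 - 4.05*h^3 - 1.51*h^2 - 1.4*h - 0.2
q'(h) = -5.4*h^3 - 12.15*h^2 - 3.02*h - 1.4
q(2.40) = -113.03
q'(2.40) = -153.28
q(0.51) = -1.94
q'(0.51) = -6.82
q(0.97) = -7.87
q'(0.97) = -20.69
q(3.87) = -565.79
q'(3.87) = -508.04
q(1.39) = -20.98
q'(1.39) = -43.58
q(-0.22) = 0.07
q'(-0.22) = -1.27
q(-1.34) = 4.36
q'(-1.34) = -6.18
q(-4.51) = -211.60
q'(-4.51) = 260.45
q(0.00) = -0.20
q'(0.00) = -1.40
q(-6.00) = -920.96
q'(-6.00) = 745.72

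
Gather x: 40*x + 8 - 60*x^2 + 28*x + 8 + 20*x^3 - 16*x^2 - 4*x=20*x^3 - 76*x^2 + 64*x + 16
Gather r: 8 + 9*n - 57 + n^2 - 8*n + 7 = n^2 + n - 42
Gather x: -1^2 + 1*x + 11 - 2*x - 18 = -x - 8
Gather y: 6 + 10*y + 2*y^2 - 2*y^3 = -2*y^3 + 2*y^2 + 10*y + 6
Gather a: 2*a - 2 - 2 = 2*a - 4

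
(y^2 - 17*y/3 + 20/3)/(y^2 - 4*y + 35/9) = 3*(y - 4)/(3*y - 7)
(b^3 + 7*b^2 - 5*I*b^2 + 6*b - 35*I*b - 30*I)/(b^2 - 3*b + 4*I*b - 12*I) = (b^3 + b^2*(7 - 5*I) + b*(6 - 35*I) - 30*I)/(b^2 + b*(-3 + 4*I) - 12*I)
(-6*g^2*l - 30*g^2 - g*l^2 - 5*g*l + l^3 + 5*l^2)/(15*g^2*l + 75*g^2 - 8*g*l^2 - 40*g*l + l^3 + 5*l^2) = (-2*g - l)/(5*g - l)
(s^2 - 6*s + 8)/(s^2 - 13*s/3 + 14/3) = 3*(s - 4)/(3*s - 7)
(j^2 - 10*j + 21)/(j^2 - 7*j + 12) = (j - 7)/(j - 4)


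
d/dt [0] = 0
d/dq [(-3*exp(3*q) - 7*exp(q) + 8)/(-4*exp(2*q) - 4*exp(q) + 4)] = (-(2*exp(q) + 1)*(3*exp(3*q) + 7*exp(q) - 8) + (9*exp(2*q) + 7)*(exp(2*q) + exp(q) - 1))*exp(q)/(4*(exp(2*q) + exp(q) - 1)^2)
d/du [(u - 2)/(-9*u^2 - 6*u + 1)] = (9*u^2 - 36*u - 11)/(81*u^4 + 108*u^3 + 18*u^2 - 12*u + 1)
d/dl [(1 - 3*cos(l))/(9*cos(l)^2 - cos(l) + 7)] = (27*sin(l)^2 + 18*cos(l) - 7)*sin(l)/(9*sin(l)^2 + cos(l) - 16)^2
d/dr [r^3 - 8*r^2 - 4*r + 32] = 3*r^2 - 16*r - 4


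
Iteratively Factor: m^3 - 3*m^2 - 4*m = (m - 4)*(m^2 + m) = (m - 4)*(m + 1)*(m)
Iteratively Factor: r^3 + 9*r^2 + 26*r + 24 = (r + 2)*(r^2 + 7*r + 12) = (r + 2)*(r + 4)*(r + 3)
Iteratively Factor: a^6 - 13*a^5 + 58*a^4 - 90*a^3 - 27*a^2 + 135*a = (a - 5)*(a^5 - 8*a^4 + 18*a^3 - 27*a) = (a - 5)*(a - 3)*(a^4 - 5*a^3 + 3*a^2 + 9*a) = (a - 5)*(a - 3)^2*(a^3 - 2*a^2 - 3*a) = a*(a - 5)*(a - 3)^2*(a^2 - 2*a - 3) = a*(a - 5)*(a - 3)^2*(a + 1)*(a - 3)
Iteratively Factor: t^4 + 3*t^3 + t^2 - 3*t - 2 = (t + 1)*(t^3 + 2*t^2 - t - 2) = (t + 1)^2*(t^2 + t - 2) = (t + 1)^2*(t + 2)*(t - 1)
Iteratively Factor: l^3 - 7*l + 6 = (l + 3)*(l^2 - 3*l + 2) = (l - 2)*(l + 3)*(l - 1)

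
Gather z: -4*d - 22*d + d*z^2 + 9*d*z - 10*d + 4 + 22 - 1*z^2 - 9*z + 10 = -36*d + z^2*(d - 1) + z*(9*d - 9) + 36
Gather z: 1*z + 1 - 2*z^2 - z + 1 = 2 - 2*z^2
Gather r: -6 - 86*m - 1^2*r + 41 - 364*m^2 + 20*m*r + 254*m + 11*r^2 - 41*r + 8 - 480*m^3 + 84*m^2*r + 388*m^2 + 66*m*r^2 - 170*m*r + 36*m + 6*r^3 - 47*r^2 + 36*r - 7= -480*m^3 + 24*m^2 + 204*m + 6*r^3 + r^2*(66*m - 36) + r*(84*m^2 - 150*m - 6) + 36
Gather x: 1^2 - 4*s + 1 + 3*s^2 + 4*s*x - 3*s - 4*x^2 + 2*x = 3*s^2 - 7*s - 4*x^2 + x*(4*s + 2) + 2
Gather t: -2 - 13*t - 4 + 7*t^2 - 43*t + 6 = 7*t^2 - 56*t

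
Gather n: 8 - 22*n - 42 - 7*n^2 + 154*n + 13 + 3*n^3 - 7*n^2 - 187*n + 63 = 3*n^3 - 14*n^2 - 55*n + 42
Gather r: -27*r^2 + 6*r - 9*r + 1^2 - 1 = -27*r^2 - 3*r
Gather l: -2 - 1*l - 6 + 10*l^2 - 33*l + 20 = 10*l^2 - 34*l + 12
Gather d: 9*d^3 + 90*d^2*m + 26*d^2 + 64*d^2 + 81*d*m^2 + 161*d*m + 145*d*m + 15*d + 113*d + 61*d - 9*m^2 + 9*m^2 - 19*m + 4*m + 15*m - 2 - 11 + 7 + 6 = 9*d^3 + d^2*(90*m + 90) + d*(81*m^2 + 306*m + 189)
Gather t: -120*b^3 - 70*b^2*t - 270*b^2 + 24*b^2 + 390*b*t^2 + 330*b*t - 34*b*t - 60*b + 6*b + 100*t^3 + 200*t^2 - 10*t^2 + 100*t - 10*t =-120*b^3 - 246*b^2 - 54*b + 100*t^3 + t^2*(390*b + 190) + t*(-70*b^2 + 296*b + 90)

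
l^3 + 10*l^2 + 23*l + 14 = (l + 1)*(l + 2)*(l + 7)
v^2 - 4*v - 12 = (v - 6)*(v + 2)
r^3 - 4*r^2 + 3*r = r*(r - 3)*(r - 1)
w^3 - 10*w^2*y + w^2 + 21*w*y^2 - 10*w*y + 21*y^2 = (w + 1)*(w - 7*y)*(w - 3*y)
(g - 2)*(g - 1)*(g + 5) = g^3 + 2*g^2 - 13*g + 10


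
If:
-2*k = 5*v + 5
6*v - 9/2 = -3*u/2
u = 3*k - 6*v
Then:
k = 5/19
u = 141/19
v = -21/19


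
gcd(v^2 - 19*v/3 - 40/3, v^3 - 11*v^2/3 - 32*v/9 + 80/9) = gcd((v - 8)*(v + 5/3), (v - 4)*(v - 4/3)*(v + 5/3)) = v + 5/3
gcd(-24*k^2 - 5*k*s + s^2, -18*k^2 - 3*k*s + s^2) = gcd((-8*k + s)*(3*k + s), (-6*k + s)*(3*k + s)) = 3*k + s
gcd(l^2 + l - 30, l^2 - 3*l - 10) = l - 5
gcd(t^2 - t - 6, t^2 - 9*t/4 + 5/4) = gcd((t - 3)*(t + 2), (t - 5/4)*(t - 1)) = 1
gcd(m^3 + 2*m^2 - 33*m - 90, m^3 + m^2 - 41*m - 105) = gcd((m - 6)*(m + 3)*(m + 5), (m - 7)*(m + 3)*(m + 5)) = m^2 + 8*m + 15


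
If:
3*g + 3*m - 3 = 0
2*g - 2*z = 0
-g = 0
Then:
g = 0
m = 1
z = 0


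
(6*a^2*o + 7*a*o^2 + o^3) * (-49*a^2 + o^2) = -294*a^4*o - 343*a^3*o^2 - 43*a^2*o^3 + 7*a*o^4 + o^5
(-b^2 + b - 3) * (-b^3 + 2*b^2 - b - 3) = b^5 - 3*b^4 + 6*b^3 - 4*b^2 + 9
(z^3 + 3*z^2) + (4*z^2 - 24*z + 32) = z^3 + 7*z^2 - 24*z + 32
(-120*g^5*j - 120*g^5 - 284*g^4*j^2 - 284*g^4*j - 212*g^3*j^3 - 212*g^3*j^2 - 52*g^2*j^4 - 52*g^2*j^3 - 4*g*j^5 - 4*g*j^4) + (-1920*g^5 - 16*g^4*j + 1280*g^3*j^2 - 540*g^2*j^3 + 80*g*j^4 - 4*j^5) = -120*g^5*j - 2040*g^5 - 284*g^4*j^2 - 300*g^4*j - 212*g^3*j^3 + 1068*g^3*j^2 - 52*g^2*j^4 - 592*g^2*j^3 - 4*g*j^5 + 76*g*j^4 - 4*j^5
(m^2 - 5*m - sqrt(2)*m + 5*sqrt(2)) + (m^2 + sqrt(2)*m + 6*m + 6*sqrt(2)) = 2*m^2 + m + 11*sqrt(2)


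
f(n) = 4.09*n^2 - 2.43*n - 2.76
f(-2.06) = 19.60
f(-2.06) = 19.60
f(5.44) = 105.06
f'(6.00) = 46.65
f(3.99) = 52.66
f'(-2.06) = -19.28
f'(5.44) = 42.07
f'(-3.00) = -26.97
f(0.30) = -3.12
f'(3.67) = 27.59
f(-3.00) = 41.34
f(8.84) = 295.37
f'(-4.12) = -36.13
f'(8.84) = 69.88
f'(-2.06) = -19.28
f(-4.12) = 76.68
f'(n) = 8.18*n - 2.43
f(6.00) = 129.90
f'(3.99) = 30.21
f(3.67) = 43.41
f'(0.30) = 0.02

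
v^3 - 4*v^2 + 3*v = v*(v - 3)*(v - 1)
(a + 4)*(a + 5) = a^2 + 9*a + 20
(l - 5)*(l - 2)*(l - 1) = l^3 - 8*l^2 + 17*l - 10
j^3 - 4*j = j*(j - 2)*(j + 2)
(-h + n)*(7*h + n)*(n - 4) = -7*h^2*n + 28*h^2 + 6*h*n^2 - 24*h*n + n^3 - 4*n^2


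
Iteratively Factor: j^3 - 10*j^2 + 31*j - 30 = (j - 2)*(j^2 - 8*j + 15) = (j - 5)*(j - 2)*(j - 3)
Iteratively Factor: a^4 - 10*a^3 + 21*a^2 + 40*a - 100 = (a - 5)*(a^3 - 5*a^2 - 4*a + 20) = (a - 5)^2*(a^2 - 4) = (a - 5)^2*(a - 2)*(a + 2)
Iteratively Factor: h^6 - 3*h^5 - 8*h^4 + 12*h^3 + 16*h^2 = (h + 1)*(h^5 - 4*h^4 - 4*h^3 + 16*h^2) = (h - 4)*(h + 1)*(h^4 - 4*h^2) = (h - 4)*(h - 2)*(h + 1)*(h^3 + 2*h^2) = h*(h - 4)*(h - 2)*(h + 1)*(h^2 + 2*h) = h*(h - 4)*(h - 2)*(h + 1)*(h + 2)*(h)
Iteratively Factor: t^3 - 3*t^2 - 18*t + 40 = (t - 2)*(t^2 - t - 20) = (t - 2)*(t + 4)*(t - 5)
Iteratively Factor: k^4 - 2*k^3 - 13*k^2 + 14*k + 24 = (k + 3)*(k^3 - 5*k^2 + 2*k + 8) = (k - 4)*(k + 3)*(k^2 - k - 2) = (k - 4)*(k + 1)*(k + 3)*(k - 2)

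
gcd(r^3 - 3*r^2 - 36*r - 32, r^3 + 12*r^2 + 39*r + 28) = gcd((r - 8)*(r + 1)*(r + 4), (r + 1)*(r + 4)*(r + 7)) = r^2 + 5*r + 4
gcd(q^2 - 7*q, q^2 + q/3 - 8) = 1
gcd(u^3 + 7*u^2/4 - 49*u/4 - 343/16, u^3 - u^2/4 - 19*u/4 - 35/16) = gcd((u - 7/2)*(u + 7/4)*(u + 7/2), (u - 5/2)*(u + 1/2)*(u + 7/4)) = u + 7/4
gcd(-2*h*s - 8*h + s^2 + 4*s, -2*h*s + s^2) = -2*h + s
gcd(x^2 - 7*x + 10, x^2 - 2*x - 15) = x - 5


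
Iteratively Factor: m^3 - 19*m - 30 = (m + 2)*(m^2 - 2*m - 15) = (m - 5)*(m + 2)*(m + 3)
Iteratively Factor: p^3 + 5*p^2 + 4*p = (p + 1)*(p^2 + 4*p) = p*(p + 1)*(p + 4)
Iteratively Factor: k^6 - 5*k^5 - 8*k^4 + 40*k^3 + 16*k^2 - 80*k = (k - 2)*(k^5 - 3*k^4 - 14*k^3 + 12*k^2 + 40*k) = (k - 2)*(k + 2)*(k^4 - 5*k^3 - 4*k^2 + 20*k) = (k - 5)*(k - 2)*(k + 2)*(k^3 - 4*k) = (k - 5)*(k - 2)*(k + 2)^2*(k^2 - 2*k) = k*(k - 5)*(k - 2)*(k + 2)^2*(k - 2)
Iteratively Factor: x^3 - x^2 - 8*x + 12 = (x - 2)*(x^2 + x - 6) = (x - 2)*(x + 3)*(x - 2)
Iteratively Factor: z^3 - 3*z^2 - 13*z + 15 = (z + 3)*(z^2 - 6*z + 5) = (z - 5)*(z + 3)*(z - 1)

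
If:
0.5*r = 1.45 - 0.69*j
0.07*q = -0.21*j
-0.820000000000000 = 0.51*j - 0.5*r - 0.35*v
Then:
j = 0.291666666666667*v + 0.525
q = -0.875*v - 1.575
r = 2.1755 - 0.4025*v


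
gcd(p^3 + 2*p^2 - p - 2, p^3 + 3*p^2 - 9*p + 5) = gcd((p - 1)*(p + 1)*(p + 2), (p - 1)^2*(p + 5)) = p - 1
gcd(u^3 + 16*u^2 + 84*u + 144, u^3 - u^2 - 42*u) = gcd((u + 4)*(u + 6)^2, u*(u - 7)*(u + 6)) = u + 6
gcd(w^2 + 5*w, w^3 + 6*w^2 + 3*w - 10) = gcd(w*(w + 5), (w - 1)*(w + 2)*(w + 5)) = w + 5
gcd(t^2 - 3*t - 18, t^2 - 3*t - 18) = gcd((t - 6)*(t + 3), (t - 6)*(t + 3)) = t^2 - 3*t - 18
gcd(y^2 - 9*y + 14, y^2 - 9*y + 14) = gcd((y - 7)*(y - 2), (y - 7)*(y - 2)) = y^2 - 9*y + 14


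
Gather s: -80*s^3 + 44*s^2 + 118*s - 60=-80*s^3 + 44*s^2 + 118*s - 60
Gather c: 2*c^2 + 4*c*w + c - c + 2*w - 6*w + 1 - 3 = 2*c^2 + 4*c*w - 4*w - 2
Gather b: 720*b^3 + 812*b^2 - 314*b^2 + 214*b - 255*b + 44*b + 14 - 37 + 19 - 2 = 720*b^3 + 498*b^2 + 3*b - 6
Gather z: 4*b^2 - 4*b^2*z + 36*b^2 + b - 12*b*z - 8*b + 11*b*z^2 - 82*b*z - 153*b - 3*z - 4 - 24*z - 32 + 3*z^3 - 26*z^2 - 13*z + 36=40*b^2 - 160*b + 3*z^3 + z^2*(11*b - 26) + z*(-4*b^2 - 94*b - 40)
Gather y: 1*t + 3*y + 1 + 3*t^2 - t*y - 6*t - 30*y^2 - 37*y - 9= 3*t^2 - 5*t - 30*y^2 + y*(-t - 34) - 8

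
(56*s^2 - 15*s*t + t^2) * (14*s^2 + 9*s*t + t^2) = 784*s^4 + 294*s^3*t - 65*s^2*t^2 - 6*s*t^3 + t^4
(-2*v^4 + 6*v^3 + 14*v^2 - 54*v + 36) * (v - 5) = -2*v^5 + 16*v^4 - 16*v^3 - 124*v^2 + 306*v - 180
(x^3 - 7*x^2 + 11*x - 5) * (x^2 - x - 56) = x^5 - 8*x^4 - 38*x^3 + 376*x^2 - 611*x + 280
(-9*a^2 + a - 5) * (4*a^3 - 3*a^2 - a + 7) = -36*a^5 + 31*a^4 - 14*a^3 - 49*a^2 + 12*a - 35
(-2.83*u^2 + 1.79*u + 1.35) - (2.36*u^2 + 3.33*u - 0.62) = -5.19*u^2 - 1.54*u + 1.97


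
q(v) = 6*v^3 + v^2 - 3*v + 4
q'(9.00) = 1473.00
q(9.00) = 4432.00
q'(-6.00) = 633.00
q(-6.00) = -1238.00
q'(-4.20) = 306.12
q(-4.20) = -410.29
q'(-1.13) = 17.72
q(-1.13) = 0.01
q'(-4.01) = 278.42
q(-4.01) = -354.78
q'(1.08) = 20.16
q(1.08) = 9.48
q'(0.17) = -2.14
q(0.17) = 3.55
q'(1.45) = 37.74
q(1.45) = 20.04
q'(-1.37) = 28.04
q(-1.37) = -5.44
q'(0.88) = 12.70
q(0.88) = 6.22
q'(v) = 18*v^2 + 2*v - 3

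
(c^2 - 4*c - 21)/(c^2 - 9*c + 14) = (c + 3)/(c - 2)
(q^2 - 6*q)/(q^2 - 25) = q*(q - 6)/(q^2 - 25)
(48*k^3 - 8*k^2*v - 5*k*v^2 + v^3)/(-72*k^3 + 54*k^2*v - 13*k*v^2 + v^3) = (-12*k^2 - k*v + v^2)/(18*k^2 - 9*k*v + v^2)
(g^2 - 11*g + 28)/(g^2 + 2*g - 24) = (g - 7)/(g + 6)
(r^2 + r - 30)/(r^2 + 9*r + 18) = (r - 5)/(r + 3)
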